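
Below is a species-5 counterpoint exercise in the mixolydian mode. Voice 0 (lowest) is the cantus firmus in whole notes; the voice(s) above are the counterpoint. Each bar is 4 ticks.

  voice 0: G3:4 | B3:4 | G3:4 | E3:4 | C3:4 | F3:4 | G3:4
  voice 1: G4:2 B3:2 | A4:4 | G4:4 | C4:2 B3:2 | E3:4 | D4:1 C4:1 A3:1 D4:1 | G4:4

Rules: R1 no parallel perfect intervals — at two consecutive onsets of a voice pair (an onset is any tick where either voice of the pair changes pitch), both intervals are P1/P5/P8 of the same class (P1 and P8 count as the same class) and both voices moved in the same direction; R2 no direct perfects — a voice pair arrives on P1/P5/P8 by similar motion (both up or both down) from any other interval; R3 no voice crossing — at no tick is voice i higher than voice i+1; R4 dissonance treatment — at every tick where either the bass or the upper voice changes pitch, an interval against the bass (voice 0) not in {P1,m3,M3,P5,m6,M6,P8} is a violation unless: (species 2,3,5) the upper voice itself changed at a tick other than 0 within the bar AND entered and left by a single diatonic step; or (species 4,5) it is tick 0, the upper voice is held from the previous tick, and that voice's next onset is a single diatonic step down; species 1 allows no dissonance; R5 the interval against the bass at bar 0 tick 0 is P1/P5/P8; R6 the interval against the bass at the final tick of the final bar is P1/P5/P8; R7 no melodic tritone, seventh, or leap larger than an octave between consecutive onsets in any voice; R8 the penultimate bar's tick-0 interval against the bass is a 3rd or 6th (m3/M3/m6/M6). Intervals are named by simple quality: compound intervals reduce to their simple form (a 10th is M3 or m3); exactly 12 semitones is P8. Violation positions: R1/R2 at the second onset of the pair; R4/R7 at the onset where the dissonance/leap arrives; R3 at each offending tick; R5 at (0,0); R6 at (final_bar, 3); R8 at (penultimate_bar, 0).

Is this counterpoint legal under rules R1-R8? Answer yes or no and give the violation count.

No (5 violations)

bar 0: v0=G3 v1=G4 (P8)
bar 1: v0=B3 v1=A4 (m7)
bar 2: v0=G3 v1=G4 (P8)
bar 3: v0=E3 v1=C4 (m6)
bar 4: v0=C3 v1=E3 (M3)
bar 5: v0=F3 v1=D4 (M6)
bar 6: v0=G3 v1=G4 (P8)
  R4 @ bar1.0: B3/A4 m7 untreated
  R7 @ bar1.0: B3->A4 leap 10st
  R2 @ bar2.0: B3/A4 m7 -> G3/G4 P8 similar
  R7 @ bar5.0: E3->D4 leap 10st
  R2 @ bar6.0: F3/D4 M6 -> G3/G4 P8 similar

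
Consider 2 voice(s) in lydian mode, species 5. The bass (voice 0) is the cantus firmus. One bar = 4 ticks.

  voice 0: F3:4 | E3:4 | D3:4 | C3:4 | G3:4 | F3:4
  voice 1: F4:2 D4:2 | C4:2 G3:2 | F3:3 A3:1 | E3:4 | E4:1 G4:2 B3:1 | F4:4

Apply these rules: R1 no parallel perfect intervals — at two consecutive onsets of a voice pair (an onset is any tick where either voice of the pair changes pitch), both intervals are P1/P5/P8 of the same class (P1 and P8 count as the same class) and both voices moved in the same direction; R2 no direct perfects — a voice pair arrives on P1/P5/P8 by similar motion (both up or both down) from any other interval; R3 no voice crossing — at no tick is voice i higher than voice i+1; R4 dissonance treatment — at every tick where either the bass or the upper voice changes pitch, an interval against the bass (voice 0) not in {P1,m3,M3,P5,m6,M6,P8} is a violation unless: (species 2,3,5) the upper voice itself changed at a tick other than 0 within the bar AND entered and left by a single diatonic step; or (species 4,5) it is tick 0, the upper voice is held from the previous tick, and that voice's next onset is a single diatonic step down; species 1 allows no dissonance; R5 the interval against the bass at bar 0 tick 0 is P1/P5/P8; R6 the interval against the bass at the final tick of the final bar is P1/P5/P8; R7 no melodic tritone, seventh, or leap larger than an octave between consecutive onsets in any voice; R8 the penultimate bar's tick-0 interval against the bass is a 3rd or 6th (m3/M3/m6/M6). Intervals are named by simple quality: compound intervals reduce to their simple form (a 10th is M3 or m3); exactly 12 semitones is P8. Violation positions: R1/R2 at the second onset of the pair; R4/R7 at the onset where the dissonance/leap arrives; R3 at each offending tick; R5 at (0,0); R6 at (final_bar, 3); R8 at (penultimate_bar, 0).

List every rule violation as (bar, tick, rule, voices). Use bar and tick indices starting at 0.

bar 0: v0=F3 v1=F4 downbeat P8
bar 1: v0=E3 v1=C4 downbeat m6
bar 2: v0=D3 v1=F3 downbeat m3
bar 3: v0=C3 v1=E3 downbeat M3
bar 4: v0=G3 v1=E4 downbeat M6
bar 5: v0=F3 v1=F4 downbeat P8
  -> R7 @ bar 5 tick 0 v(1,): B3->F4 leap 6st

(5, 0, R7, (1,))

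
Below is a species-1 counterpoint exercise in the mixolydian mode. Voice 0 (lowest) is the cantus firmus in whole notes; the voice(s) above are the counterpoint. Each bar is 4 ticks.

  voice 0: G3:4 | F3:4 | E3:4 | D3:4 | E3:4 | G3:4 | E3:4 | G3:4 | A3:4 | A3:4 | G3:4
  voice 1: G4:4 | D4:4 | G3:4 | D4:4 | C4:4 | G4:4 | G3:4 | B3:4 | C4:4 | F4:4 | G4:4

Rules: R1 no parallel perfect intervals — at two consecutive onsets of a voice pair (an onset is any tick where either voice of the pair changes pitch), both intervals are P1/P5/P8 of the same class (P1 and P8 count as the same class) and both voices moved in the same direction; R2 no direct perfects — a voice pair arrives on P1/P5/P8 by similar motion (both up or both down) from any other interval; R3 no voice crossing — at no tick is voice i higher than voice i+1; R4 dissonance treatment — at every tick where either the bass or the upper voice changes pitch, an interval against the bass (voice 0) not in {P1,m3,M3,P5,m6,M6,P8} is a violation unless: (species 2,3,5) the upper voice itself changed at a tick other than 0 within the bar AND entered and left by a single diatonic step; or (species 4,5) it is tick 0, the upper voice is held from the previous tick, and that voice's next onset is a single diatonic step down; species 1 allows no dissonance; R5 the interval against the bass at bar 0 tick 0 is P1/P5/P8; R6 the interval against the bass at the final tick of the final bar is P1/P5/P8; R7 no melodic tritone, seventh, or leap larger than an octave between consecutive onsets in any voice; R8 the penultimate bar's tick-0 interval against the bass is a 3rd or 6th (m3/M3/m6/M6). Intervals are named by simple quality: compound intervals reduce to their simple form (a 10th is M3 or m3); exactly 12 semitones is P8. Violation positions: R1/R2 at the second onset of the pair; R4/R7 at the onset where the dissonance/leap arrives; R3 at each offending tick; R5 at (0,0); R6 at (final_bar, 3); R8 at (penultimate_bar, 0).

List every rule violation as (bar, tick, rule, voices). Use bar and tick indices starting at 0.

(5, 0, R2, (0, 1))

bar 0: v0=G3 v1=G4 downbeat P8
bar 1: v0=F3 v1=D4 downbeat M6
bar 2: v0=E3 v1=G3 downbeat m3
bar 3: v0=D3 v1=D4 downbeat P8
bar 4: v0=E3 v1=C4 downbeat m6
bar 5: v0=G3 v1=G4 downbeat P8
bar 6: v0=E3 v1=G3 downbeat m3
bar 7: v0=G3 v1=B3 downbeat M3
bar 8: v0=A3 v1=C4 downbeat m3
bar 9: v0=A3 v1=F4 downbeat m6
bar 10: v0=G3 v1=G4 downbeat P8
  -> R2 @ bar 5 tick 0 v(0, 1): E3/C4 m6 -> G3/G4 P8 similar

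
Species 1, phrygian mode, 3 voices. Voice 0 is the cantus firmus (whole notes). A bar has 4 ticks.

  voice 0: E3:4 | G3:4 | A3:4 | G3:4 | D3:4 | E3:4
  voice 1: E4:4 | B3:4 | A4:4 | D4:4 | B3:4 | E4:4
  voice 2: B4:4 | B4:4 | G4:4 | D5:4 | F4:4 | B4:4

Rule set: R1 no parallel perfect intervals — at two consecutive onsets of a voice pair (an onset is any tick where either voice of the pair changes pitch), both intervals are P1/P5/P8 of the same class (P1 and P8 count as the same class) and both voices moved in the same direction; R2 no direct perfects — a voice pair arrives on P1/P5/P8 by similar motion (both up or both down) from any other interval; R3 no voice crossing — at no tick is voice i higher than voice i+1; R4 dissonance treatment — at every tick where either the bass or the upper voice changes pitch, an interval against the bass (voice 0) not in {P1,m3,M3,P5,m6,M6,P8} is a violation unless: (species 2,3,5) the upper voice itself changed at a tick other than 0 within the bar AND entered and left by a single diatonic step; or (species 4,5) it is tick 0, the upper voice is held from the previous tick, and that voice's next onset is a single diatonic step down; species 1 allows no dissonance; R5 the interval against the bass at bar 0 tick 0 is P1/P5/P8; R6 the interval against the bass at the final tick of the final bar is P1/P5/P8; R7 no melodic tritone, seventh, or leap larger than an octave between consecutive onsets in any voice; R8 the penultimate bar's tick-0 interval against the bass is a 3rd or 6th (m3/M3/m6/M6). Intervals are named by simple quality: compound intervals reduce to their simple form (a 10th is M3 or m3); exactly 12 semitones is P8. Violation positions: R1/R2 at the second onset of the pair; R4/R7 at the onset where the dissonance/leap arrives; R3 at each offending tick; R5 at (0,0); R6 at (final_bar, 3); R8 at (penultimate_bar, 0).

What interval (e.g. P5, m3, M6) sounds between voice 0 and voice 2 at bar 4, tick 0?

voice 0=D3 voice 2=F4 -> m3

m3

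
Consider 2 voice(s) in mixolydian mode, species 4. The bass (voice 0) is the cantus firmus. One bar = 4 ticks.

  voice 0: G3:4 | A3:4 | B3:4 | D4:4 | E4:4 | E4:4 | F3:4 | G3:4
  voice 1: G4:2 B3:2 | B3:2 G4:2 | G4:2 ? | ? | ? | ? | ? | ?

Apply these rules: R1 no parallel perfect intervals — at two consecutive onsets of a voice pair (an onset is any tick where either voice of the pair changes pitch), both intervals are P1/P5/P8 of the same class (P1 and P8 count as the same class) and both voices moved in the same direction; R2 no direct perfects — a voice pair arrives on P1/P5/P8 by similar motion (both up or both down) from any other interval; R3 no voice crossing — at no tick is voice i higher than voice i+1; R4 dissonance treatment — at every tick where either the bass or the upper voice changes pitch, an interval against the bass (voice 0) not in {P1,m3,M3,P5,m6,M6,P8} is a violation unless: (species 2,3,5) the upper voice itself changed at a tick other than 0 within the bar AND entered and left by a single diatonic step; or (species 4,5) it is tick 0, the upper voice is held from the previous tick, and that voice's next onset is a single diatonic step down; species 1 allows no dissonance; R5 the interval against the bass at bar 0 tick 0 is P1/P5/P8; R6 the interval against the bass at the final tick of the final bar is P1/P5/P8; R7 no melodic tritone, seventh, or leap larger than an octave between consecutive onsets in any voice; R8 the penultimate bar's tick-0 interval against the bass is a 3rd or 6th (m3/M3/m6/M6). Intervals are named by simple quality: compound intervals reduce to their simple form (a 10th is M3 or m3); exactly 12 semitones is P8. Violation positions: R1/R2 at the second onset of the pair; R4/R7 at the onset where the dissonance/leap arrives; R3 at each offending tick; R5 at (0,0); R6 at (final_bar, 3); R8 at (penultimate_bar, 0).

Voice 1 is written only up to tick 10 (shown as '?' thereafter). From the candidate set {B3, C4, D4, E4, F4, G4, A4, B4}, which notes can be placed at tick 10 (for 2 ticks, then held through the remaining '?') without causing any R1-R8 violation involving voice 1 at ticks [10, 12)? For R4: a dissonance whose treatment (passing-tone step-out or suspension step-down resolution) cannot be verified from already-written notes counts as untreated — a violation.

{B3, B4, D4, G4}

B3: legal
C4: violates R4
D4: legal
E4: violates R4
F4: violates R4
G4: legal
A4: violates R4
B4: legal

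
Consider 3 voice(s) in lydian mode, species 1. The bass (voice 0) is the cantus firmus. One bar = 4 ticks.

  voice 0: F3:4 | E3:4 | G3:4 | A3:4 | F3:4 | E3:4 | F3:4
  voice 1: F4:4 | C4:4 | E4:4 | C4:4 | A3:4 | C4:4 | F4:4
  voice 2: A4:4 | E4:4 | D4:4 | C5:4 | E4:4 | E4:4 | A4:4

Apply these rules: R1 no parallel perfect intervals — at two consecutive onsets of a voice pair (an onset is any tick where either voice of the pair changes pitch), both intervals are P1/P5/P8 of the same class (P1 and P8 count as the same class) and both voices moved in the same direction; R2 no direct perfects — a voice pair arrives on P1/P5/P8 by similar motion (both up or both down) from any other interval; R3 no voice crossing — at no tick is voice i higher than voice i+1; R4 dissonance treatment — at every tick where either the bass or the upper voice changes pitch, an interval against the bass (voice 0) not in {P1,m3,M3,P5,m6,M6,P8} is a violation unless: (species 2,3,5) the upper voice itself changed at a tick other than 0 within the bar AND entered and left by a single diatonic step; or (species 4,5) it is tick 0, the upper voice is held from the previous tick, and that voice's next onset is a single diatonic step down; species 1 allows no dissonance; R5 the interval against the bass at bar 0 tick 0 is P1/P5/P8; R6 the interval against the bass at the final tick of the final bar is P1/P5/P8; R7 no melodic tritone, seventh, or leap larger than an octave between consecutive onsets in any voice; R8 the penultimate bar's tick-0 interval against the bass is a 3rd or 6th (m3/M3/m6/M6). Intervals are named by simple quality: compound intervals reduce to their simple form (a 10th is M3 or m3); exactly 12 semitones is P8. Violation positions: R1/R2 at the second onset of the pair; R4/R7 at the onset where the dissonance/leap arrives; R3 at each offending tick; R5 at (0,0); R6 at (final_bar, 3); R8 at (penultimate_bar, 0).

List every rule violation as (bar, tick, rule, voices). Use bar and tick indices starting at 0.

bar 0: v0=F3 v1=F4 v2=A4 downbeat M3
bar 1: v0=E3 v1=C4 v2=E4 downbeat P8
bar 2: v0=G3 v1=E4 v2=D4 downbeat P5
bar 3: v0=A3 v1=C4 v2=C5 downbeat m3
bar 4: v0=F3 v1=A3 v2=E4 downbeat M7
bar 5: v0=E3 v1=C4 v2=E4 downbeat P8
bar 6: v0=F3 v1=F4 v2=A4 downbeat M3
  -> R5 @ bar 0 tick 0 v(0, 2): opens on M3
  -> R2 @ bar 1 tick 0 v(0, 2): F3/A4 M3 -> E3/E4 P8 similar
  -> R3 @ bar 2 tick 0 v(1, 2): E4 above D4
  -> R3 @ bar 2 tick 1 v(1, 2): E4 above D4
  -> R3 @ bar 2 tick 2 v(1, 2): E4 above D4
  -> R3 @ bar 2 tick 3 v(1, 2): E4 above D4
  -> R7 @ bar 3 tick 0 v(2,): D4->C5 leap 10st
  -> R2 @ bar 4 tick 0 v(1, 2): C4/C5 P8 -> A3/E4 P5 similar
  -> R4 @ bar 4 tick 0 v(0, 2): F3/E4 M7 untreated
  -> R8 @ bar 5 tick 0 v(0, 2): penult P8 not 3rd/6th
  -> R2 @ bar 6 tick 0 v(0, 1): E3/C4 m6 -> F3/F4 P8 similar
  -> R6 @ bar 6 tick 3 v(0, 2): closes on M3

(0, 0, R5, (0, 2))
(1, 0, R2, (0, 2))
(2, 0, R3, (1, 2))
(2, 1, R3, (1, 2))
(2, 2, R3, (1, 2))
(2, 3, R3, (1, 2))
(3, 0, R7, (2,))
(4, 0, R2, (1, 2))
(4, 0, R4, (0, 2))
(5, 0, R8, (0, 2))
(6, 0, R2, (0, 1))
(6, 3, R6, (0, 2))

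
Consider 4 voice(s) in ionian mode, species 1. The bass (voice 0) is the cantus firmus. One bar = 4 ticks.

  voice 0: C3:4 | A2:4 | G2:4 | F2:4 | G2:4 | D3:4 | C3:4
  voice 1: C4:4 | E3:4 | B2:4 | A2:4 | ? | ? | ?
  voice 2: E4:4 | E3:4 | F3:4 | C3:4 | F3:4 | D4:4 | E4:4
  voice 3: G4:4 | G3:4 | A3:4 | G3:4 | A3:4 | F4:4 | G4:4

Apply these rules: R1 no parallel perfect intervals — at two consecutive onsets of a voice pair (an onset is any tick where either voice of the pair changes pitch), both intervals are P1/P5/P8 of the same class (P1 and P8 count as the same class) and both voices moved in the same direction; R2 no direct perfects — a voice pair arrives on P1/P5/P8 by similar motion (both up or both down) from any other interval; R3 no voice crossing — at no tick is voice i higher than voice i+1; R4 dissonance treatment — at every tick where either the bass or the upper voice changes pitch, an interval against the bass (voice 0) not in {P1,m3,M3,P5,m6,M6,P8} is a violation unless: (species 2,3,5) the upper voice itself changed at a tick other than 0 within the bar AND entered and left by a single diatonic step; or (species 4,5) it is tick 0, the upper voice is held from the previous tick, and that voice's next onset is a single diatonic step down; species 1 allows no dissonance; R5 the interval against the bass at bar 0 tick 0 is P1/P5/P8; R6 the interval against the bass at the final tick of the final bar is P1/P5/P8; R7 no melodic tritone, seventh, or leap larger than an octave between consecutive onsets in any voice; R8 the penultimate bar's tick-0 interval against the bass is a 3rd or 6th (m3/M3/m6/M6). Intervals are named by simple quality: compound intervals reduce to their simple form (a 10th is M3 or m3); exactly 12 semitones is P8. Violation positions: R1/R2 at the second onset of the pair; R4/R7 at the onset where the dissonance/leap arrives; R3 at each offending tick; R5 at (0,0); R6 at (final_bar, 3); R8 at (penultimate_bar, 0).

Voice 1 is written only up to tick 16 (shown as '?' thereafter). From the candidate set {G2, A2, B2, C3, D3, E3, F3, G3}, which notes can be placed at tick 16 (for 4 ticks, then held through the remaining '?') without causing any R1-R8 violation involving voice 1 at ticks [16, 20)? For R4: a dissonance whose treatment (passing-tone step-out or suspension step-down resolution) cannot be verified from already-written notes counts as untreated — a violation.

{B2, E3, G2}

G2: legal
A2: violates R4
B2: legal
C3: violates R4
D3: violates R2
E3: legal
F3: violates R2,R4
G3: violates R2,R3,R7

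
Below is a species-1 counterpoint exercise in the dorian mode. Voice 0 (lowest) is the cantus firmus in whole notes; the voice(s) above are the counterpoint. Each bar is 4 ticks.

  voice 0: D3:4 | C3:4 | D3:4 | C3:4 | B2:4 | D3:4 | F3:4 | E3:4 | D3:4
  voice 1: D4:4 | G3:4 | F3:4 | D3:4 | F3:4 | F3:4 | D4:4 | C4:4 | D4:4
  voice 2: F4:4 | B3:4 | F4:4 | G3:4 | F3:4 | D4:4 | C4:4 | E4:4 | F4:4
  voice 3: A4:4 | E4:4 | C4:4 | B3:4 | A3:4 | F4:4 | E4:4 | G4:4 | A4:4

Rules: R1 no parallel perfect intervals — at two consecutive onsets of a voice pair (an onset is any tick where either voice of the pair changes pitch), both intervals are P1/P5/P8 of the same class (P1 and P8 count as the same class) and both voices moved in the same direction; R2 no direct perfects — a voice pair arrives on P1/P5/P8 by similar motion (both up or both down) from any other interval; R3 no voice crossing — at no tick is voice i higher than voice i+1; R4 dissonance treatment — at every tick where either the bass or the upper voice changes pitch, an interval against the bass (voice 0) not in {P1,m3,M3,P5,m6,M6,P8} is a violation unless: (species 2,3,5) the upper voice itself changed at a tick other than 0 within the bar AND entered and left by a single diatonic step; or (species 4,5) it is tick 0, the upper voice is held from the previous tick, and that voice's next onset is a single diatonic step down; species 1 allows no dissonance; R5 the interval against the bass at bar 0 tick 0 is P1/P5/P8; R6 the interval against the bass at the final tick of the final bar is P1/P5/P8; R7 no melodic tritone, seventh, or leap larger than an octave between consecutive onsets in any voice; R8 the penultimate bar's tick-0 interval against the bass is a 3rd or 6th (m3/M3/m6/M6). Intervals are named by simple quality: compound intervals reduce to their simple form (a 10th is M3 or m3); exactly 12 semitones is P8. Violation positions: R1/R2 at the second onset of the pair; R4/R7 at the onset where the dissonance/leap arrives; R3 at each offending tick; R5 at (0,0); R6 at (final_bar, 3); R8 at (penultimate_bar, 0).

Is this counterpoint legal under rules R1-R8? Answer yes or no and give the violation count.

bar 0: v0=D3 v1=D4 v2=F4 v3=A4 (P5)
bar 1: v0=C3 v1=G3 v2=B3 v3=E4 (M3)
bar 2: v0=D3 v1=F3 v2=F4 v3=C4 (m7)
bar 3: v0=C3 v1=D3 v2=G3 v3=B3 (M7)
bar 4: v0=B2 v1=F3 v2=F3 v3=A3 (m7)
bar 5: v0=D3 v1=F3 v2=D4 v3=F4 (m3)
bar 6: v0=F3 v1=D4 v2=C4 v3=E4 (M7)
bar 7: v0=E3 v1=C4 v2=E4 v3=G4 (m3)
bar 8: v0=D3 v1=D4 v2=F4 v3=A4 (P5)
  R5 @ bar0.0: opens on m3
  R2 @ bar1.0: D3/D4 P8 -> C3/G3 P5 similar
  R4 @ bar1.0: C3/B3 M7 untreated
  R7 @ bar1.0: F4->B3 leap 6st
  R2 @ bar2.0: G3/E4 M6 -> F3/C4 P5 similar
  R3 @ bar2.0: F4 above C4
  R4 @ bar2.0: D3/C4 m7 untreated
  R7 @ bar2.0: B3->F4 leap 6st
  R3 @ bar2.1: F4 above C4
  R3 @ bar2.2: F4 above C4
  R3 @ bar2.3: F4 above C4
  R2 @ bar3.0: D3/F4 m3 -> C3/G3 P5 similar
  R4 @ bar3.0: C3/D3 M2 untreated
  R4 @ bar3.0: C3/B3 M7 untreated
  R7 @ bar3.0: F4->G3 leap 10st
  R4 @ bar4.0: B2/F3 TT untreated
  R4 @ bar4.0: B2/F3 TT untreated
  R4 @ bar4.0: B2/A3 m7 untreated
  R2 @ bar5.0: B2/F3 TT -> D3/D4 P8 similar
  R3 @ bar6.0: D4 above C4
  R4 @ bar6.0: F3/E4 M7 untreated
  R3 @ bar6.1: D4 above C4
  R3 @ bar6.2: D4 above C4
  R3 @ bar6.3: D4 above C4
  R8 @ bar7.0: penult P8 not 3rd/6th
  R1 @ bar8.0: C4/G4 P5 -> D4/A4 P5 similar
  R6 @ bar8.3: closes on m3

No (27 violations)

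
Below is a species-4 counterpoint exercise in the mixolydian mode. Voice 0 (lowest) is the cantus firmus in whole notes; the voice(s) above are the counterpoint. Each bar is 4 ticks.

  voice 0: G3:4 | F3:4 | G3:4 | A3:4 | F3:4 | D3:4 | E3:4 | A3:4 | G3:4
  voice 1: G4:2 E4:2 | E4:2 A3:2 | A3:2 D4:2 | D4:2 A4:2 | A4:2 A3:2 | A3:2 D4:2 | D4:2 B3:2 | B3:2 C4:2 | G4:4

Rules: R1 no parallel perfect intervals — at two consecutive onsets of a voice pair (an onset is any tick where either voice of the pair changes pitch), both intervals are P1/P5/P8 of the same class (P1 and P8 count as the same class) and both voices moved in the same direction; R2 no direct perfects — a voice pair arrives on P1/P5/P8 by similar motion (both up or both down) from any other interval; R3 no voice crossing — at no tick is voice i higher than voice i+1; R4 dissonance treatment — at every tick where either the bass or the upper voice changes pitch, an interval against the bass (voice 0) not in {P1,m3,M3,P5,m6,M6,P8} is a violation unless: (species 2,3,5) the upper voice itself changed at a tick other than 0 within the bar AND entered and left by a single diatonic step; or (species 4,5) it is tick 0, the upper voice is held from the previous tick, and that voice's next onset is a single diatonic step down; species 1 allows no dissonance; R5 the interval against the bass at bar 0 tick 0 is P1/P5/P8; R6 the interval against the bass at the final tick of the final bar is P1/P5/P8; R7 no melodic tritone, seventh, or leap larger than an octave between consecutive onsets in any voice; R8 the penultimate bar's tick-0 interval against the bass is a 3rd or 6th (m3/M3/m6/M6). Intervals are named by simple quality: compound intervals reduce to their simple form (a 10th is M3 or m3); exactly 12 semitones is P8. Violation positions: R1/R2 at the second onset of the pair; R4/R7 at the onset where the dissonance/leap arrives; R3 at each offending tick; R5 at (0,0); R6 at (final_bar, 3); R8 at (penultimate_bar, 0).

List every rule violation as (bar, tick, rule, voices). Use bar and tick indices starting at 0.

bar 0: v0=G3 v1=G4 downbeat P8
bar 1: v0=F3 v1=E4 downbeat M7
bar 2: v0=G3 v1=A3 downbeat M2
bar 3: v0=A3 v1=D4 downbeat P4
bar 4: v0=F3 v1=A4 downbeat M3
bar 5: v0=D3 v1=A3 downbeat P5
bar 6: v0=E3 v1=D4 downbeat m7
bar 7: v0=A3 v1=B3 downbeat M2
bar 8: v0=G3 v1=G4 downbeat P8
  -> R4 @ bar 1 tick 0 v(0, 1): F3/E4 M7 untreated
  -> R4 @ bar 2 tick 0 v(0, 1): G3/A3 M2 untreated
  -> R4 @ bar 3 tick 0 v(0, 1): A3/D4 P4 untreated
  -> R4 @ bar 6 tick 0 v(0, 1): E3/D4 m7 untreated
  -> R4 @ bar 7 tick 0 v(0, 1): A3/B3 M2 untreated
  -> R8 @ bar 7 tick 0 v(0, 1): penult M2 not 3rd/6th

(1, 0, R4, (0, 1))
(2, 0, R4, (0, 1))
(3, 0, R4, (0, 1))
(6, 0, R4, (0, 1))
(7, 0, R4, (0, 1))
(7, 0, R8, (0, 1))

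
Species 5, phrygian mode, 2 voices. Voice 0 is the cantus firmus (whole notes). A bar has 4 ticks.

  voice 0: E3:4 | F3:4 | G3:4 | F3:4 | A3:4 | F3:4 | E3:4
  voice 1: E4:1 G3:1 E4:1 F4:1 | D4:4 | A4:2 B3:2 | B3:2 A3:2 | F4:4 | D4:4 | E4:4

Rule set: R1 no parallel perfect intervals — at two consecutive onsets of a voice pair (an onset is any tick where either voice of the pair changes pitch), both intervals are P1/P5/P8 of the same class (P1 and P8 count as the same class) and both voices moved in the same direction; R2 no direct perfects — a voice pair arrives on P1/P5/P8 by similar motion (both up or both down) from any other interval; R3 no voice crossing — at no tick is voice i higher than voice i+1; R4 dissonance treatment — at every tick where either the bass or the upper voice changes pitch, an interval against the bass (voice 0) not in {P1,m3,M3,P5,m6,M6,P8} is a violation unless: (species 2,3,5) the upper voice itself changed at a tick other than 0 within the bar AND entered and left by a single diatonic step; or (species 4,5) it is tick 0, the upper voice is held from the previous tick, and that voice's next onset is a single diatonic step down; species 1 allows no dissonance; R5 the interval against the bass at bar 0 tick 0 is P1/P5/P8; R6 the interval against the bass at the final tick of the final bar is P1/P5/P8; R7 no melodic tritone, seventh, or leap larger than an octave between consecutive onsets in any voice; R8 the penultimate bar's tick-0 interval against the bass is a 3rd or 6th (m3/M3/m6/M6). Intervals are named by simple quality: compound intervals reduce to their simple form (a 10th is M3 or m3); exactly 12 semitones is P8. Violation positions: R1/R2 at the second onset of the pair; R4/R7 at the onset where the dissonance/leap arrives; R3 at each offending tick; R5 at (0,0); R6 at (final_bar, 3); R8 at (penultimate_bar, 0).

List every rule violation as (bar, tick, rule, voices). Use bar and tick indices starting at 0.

bar 0: v0=E3 v1=E4 downbeat P8
bar 1: v0=F3 v1=D4 downbeat M6
bar 2: v0=G3 v1=A4 downbeat M2
bar 3: v0=F3 v1=B3 downbeat TT
bar 4: v0=A3 v1=F4 downbeat m6
bar 5: v0=F3 v1=D4 downbeat M6
bar 6: v0=E3 v1=E4 downbeat P8
  -> R4 @ bar 0 tick 3 v(0, 1): E3/F4 m2 untreated
  -> R4 @ bar 2 tick 0 v(0, 1): G3/A4 M2 untreated
  -> R7 @ bar 2 tick 2 v(1,): A4->B3 leap 10st

(0, 3, R4, (0, 1))
(2, 0, R4, (0, 1))
(2, 2, R7, (1,))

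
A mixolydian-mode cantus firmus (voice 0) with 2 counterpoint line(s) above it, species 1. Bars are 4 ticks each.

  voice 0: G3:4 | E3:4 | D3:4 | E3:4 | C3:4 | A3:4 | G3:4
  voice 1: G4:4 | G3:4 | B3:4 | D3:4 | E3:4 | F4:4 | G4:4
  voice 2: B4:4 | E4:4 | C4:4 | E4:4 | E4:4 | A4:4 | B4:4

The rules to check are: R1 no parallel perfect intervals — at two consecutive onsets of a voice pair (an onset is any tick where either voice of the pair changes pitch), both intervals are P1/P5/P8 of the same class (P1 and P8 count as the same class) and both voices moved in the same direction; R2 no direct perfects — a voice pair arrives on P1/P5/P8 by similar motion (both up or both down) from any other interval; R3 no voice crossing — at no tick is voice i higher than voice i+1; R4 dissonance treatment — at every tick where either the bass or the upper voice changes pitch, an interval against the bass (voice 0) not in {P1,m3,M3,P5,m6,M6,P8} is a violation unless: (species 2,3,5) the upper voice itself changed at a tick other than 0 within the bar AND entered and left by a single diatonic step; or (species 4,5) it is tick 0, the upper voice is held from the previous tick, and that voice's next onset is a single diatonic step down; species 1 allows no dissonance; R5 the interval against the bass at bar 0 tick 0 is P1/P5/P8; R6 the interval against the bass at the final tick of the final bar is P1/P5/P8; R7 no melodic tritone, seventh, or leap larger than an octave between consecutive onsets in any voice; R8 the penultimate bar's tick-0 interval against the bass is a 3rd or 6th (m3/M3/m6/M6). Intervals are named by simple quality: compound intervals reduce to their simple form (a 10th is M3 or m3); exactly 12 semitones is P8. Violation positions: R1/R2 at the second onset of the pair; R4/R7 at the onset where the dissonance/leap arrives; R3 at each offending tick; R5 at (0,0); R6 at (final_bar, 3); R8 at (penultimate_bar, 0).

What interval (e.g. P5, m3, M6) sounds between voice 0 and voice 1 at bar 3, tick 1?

voice 0=E3 voice 1=D3 -> M2

M2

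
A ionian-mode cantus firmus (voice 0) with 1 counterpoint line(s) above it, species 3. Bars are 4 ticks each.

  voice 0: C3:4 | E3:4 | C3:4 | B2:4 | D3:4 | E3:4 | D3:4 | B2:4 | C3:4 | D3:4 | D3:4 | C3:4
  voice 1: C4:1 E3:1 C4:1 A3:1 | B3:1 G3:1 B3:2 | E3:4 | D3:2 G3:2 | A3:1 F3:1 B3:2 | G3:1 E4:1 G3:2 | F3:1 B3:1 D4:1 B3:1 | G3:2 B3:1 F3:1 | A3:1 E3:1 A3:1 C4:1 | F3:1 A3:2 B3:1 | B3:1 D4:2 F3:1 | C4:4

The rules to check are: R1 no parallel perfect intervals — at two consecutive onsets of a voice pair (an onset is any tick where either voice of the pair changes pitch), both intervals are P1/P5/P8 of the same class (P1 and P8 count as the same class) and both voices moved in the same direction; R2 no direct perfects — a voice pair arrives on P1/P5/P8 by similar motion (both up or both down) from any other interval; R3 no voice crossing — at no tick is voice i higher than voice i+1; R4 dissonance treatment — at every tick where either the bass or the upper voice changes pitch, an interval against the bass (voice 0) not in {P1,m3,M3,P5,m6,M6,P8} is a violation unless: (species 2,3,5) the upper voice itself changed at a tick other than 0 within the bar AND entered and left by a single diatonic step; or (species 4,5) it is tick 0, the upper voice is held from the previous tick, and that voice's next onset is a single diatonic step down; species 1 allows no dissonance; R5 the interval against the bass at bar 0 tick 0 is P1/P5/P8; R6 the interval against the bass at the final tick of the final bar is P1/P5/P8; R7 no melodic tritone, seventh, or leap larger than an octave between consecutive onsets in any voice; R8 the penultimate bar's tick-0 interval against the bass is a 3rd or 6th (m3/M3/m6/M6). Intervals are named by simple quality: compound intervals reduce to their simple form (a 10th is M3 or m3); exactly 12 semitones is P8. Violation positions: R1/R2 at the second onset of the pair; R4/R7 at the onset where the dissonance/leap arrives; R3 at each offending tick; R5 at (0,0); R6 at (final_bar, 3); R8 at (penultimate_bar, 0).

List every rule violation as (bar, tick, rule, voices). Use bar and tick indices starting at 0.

(1, 0, R2, (0, 1))
(4, 0, R2, (0, 1))
(4, 2, R7, (1,))
(6, 1, R7, (1,))
(7, 3, R4, (0, 1))
(7, 3, R7, (1,))

bar 0: v0=C3 v1=C4 downbeat P8
bar 1: v0=E3 v1=B3 downbeat P5
bar 2: v0=C3 v1=E3 downbeat M3
bar 3: v0=B2 v1=D3 downbeat m3
bar 4: v0=D3 v1=A3 downbeat P5
bar 5: v0=E3 v1=G3 downbeat m3
bar 6: v0=D3 v1=F3 downbeat m3
bar 7: v0=B2 v1=G3 downbeat m6
bar 8: v0=C3 v1=A3 downbeat M6
bar 9: v0=D3 v1=F3 downbeat m3
bar 10: v0=D3 v1=B3 downbeat M6
bar 11: v0=C3 v1=C4 downbeat P8
  -> R2 @ bar 1 tick 0 v(0, 1): C3/A3 M6 -> E3/B3 P5 similar
  -> R2 @ bar 4 tick 0 v(0, 1): B2/G3 m6 -> D3/A3 P5 similar
  -> R7 @ bar 4 tick 2 v(1,): F3->B3 leap 6st
  -> R7 @ bar 6 tick 1 v(1,): F3->B3 leap 6st
  -> R4 @ bar 7 tick 3 v(0, 1): B2/F3 TT untreated
  -> R7 @ bar 7 tick 3 v(1,): B3->F3 leap 6st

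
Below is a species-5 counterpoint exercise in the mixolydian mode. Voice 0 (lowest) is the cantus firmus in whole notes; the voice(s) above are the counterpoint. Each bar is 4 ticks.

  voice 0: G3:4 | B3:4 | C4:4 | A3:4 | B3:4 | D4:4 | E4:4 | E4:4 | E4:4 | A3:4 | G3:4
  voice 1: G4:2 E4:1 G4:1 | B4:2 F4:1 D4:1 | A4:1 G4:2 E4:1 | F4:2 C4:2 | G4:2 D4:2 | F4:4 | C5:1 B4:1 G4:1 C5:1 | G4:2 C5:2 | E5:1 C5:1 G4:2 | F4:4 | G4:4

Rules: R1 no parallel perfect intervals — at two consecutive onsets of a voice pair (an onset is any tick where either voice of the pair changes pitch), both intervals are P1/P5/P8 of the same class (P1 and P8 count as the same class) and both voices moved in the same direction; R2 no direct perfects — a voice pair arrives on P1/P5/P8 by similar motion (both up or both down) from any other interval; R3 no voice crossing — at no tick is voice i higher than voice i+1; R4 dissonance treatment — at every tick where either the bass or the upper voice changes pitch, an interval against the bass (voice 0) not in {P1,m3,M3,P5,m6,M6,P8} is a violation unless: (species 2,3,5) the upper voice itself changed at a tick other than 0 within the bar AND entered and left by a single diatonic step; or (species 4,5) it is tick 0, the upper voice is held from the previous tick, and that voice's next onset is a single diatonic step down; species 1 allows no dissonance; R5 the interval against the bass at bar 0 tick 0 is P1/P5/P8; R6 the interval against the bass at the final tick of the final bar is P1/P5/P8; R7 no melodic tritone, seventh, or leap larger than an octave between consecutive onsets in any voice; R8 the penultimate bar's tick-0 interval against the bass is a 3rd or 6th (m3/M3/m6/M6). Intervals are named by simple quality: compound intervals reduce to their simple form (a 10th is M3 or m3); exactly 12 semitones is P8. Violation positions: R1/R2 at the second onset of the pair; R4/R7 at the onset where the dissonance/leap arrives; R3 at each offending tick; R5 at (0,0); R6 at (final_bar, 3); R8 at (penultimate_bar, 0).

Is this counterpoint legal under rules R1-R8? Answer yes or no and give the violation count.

No (3 violations)

bar 0: v0=G3 v1=G4 (P8)
bar 1: v0=B3 v1=B4 (P8)
bar 2: v0=C4 v1=A4 (M6)
bar 3: v0=A3 v1=F4 (m6)
bar 4: v0=B3 v1=G4 (m6)
bar 5: v0=D4 v1=F4 (m3)
bar 6: v0=E4 v1=C5 (m6)
bar 7: v0=E4 v1=G4 (m3)
bar 8: v0=E4 v1=E5 (P8)
bar 9: v0=A3 v1=F4 (m6)
bar 10: v0=G3 v1=G4 (P8)
  R1 @ bar1.0: G3/G4 P8 -> B3/B4 P8 similar
  R4 @ bar1.2: B3/F4 TT untreated
  R7 @ bar1.2: B4->F4 leap 6st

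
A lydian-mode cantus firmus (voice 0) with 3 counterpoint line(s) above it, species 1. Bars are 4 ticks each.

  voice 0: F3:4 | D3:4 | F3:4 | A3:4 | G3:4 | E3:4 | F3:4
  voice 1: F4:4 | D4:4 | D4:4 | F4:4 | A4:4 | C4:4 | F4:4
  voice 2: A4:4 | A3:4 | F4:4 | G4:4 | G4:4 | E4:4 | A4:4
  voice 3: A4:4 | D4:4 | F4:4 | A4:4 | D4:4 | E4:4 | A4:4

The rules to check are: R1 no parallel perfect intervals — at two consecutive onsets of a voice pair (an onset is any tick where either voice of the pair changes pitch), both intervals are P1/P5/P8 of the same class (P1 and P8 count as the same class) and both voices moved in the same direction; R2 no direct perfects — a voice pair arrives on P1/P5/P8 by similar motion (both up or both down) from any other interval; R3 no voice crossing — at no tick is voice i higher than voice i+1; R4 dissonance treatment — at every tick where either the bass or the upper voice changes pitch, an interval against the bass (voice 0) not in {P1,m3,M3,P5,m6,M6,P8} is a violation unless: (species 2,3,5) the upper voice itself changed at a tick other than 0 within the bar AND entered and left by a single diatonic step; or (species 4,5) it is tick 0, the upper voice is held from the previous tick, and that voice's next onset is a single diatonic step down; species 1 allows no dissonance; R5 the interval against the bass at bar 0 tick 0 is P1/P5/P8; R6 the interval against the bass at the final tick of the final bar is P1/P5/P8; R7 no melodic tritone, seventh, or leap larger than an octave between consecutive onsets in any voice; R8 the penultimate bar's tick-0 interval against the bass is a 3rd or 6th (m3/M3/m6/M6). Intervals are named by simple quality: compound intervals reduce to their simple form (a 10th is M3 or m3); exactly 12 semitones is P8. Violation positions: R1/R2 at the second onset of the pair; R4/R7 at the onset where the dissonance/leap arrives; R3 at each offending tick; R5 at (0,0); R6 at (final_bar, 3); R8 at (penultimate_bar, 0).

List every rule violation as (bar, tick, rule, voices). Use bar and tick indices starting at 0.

(0, 0, R5, (0, 2))
(0, 0, R5, (0, 3))
(1, 0, R1, (0, 1))
(1, 0, R2, (0, 2))
(1, 0, R2, (0, 3))
(1, 0, R2, (1, 3))
(1, 0, R3, (1, 2))
(1, 1, R3, (1, 2))
(1, 2, R3, (1, 2))
(1, 3, R3, (1, 2))
(2, 0, R1, (0, 3))
(2, 0, R2, (0, 2))
(2, 0, R2, (2, 3))
(3, 0, R1, (0, 3))
(3, 0, R4, (0, 2))
(4, 0, R2, (0, 3))
(4, 0, R3, (1, 2))
(4, 0, R3, (2, 3))
(4, 0, R4, (0, 1))
(4, 1, R3, (1, 2))
(4, 1, R3, (2, 3))
(4, 2, R3, (1, 2))
(4, 2, R3, (2, 3))
(4, 3, R3, (1, 2))
(4, 3, R3, (2, 3))
(5, 0, R1, (0, 2))
(5, 0, R8, (0, 2))
(5, 0, R8, (0, 3))
(6, 0, R1, (2, 3))
(6, 0, R2, (0, 1))
(6, 3, R6, (0, 2))
(6, 3, R6, (0, 3))

bar 0: v0=F3 v1=F4 v2=A4 v3=A4 downbeat M3
bar 1: v0=D3 v1=D4 v2=A3 v3=D4 downbeat P8
bar 2: v0=F3 v1=D4 v2=F4 v3=F4 downbeat P8
bar 3: v0=A3 v1=F4 v2=G4 v3=A4 downbeat P8
bar 4: v0=G3 v1=A4 v2=G4 v3=D4 downbeat P5
bar 5: v0=E3 v1=C4 v2=E4 v3=E4 downbeat P8
bar 6: v0=F3 v1=F4 v2=A4 v3=A4 downbeat M3
  -> R5 @ bar 0 tick 0 v(0, 2): opens on M3
  -> R5 @ bar 0 tick 0 v(0, 3): opens on M3
  -> R1 @ bar 1 tick 0 v(0, 1): F3/F4 P8 -> D3/D4 P8 similar
  -> R2 @ bar 1 tick 0 v(0, 2): F3/A4 M3 -> D3/A3 P5 similar
  -> R2 @ bar 1 tick 0 v(0, 3): F3/A4 M3 -> D3/D4 P8 similar
  -> R2 @ bar 1 tick 0 v(1, 3): F4/A4 M3 -> D4/D4 P1 similar
  -> R3 @ bar 1 tick 0 v(1, 2): D4 above A3
  -> R3 @ bar 1 tick 1 v(1, 2): D4 above A3
  -> R3 @ bar 1 tick 2 v(1, 2): D4 above A3
  -> R3 @ bar 1 tick 3 v(1, 2): D4 above A3
  -> R1 @ bar 2 tick 0 v(0, 3): D3/D4 P8 -> F3/F4 P8 similar
  -> R2 @ bar 2 tick 0 v(0, 2): D3/A3 P5 -> F3/F4 P8 similar
  -> R2 @ bar 2 tick 0 v(2, 3): A3/D4 P4 -> F4/F4 P1 similar
  -> R1 @ bar 3 tick 0 v(0, 3): F3/F4 P8 -> A3/A4 P8 similar
  -> R4 @ bar 3 tick 0 v(0, 2): A3/G4 m7 untreated
  -> R2 @ bar 4 tick 0 v(0, 3): A3/A4 P8 -> G3/D4 P5 similar
  -> R3 @ bar 4 tick 0 v(1, 2): A4 above G4
  -> R3 @ bar 4 tick 0 v(2, 3): G4 above D4
  -> R4 @ bar 4 tick 0 v(0, 1): G3/A4 M2 untreated
  -> R3 @ bar 4 tick 1 v(1, 2): A4 above G4
  -> R3 @ bar 4 tick 1 v(2, 3): G4 above D4
  -> R3 @ bar 4 tick 2 v(1, 2): A4 above G4
  -> R3 @ bar 4 tick 2 v(2, 3): G4 above D4
  -> R3 @ bar 4 tick 3 v(1, 2): A4 above G4
  -> R3 @ bar 4 tick 3 v(2, 3): G4 above D4
  -> R1 @ bar 5 tick 0 v(0, 2): G3/G4 P8 -> E3/E4 P8 similar
  -> R8 @ bar 5 tick 0 v(0, 2): penult P8 not 3rd/6th
  -> R8 @ bar 5 tick 0 v(0, 3): penult P8 not 3rd/6th
  -> R1 @ bar 6 tick 0 v(2, 3): E4/E4 P1 -> A4/A4 P1 similar
  -> R2 @ bar 6 tick 0 v(0, 1): E3/C4 m6 -> F3/F4 P8 similar
  -> R6 @ bar 6 tick 3 v(0, 2): closes on M3
  -> R6 @ bar 6 tick 3 v(0, 3): closes on M3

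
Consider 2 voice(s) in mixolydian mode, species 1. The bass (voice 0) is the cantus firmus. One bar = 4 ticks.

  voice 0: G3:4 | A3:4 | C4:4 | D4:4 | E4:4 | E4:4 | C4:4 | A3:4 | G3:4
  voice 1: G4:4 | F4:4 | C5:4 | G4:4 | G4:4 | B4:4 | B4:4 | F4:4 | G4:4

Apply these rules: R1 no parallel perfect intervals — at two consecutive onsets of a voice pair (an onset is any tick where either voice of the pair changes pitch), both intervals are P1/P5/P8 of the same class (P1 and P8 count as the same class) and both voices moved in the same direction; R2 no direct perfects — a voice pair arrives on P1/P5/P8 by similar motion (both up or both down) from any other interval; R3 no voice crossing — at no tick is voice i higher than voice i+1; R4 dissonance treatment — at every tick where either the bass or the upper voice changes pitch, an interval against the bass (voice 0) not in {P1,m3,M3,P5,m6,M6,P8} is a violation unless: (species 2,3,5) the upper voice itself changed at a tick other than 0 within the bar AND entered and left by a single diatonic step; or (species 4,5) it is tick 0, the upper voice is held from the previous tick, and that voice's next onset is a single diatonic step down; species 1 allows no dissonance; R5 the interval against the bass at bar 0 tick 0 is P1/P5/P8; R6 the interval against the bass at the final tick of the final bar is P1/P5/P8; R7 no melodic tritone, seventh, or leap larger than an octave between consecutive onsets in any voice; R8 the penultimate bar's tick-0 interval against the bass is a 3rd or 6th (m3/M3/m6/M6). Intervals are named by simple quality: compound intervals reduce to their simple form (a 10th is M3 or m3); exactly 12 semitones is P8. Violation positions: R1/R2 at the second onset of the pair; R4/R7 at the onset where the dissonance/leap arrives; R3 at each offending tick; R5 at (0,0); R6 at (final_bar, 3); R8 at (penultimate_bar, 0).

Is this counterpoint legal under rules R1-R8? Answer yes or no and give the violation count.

No (4 violations)

bar 0: v0=G3 v1=G4 (P8)
bar 1: v0=A3 v1=F4 (m6)
bar 2: v0=C4 v1=C5 (P8)
bar 3: v0=D4 v1=G4 (P4)
bar 4: v0=E4 v1=G4 (m3)
bar 5: v0=E4 v1=B4 (P5)
bar 6: v0=C4 v1=B4 (M7)
bar 7: v0=A3 v1=F4 (m6)
bar 8: v0=G3 v1=G4 (P8)
  R2 @ bar2.0: A3/F4 m6 -> C4/C5 P8 similar
  R4 @ bar3.0: D4/G4 P4 untreated
  R4 @ bar6.0: C4/B4 M7 untreated
  R7 @ bar7.0: B4->F4 leap 6st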